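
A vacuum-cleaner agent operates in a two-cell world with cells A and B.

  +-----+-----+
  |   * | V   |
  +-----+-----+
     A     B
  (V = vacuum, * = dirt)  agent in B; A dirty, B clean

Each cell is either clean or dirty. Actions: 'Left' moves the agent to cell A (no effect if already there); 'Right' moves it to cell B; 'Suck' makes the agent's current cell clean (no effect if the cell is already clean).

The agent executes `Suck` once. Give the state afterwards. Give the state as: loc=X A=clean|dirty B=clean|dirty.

loc=B A=dirty B=clean

start: loc=B A=dirty B=clean
1) do Suck; now loc=B A=dirty B=clean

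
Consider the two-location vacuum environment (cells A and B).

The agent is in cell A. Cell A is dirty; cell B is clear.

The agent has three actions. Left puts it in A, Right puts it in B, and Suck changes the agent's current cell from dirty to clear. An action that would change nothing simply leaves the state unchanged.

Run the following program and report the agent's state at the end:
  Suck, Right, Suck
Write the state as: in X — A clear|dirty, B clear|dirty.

in B — A clear, B clear

t=1 Suck ⇒ in A — A clear, B clear
t=2 Right ⇒ in B — A clear, B clear
t=3 Suck ⇒ in B — A clear, B clear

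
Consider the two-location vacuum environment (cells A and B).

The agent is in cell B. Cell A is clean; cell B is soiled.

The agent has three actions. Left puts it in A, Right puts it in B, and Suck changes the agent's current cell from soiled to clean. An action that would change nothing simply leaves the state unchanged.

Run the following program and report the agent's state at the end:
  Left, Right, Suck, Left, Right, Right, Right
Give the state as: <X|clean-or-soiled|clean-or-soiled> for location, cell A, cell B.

<B|clean|clean>

1) do Left; now <A|clean|soiled>
2) do Right; now <B|clean|soiled>
3) do Suck; now <B|clean|clean>
4) do Left; now <A|clean|clean>
5) do Right; now <B|clean|clean>
6) do Right; now <B|clean|clean>
7) do Right; now <B|clean|clean>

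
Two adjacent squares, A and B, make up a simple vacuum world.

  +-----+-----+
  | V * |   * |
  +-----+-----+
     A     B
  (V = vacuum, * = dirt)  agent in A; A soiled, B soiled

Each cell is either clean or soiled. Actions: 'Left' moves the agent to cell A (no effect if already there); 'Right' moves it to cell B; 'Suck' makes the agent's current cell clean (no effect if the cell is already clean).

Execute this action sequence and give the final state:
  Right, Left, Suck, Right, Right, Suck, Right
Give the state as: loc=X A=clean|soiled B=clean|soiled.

t=1 Right ⇒ loc=B A=soiled B=soiled
t=2 Left ⇒ loc=A A=soiled B=soiled
t=3 Suck ⇒ loc=A A=clean B=soiled
t=4 Right ⇒ loc=B A=clean B=soiled
t=5 Right ⇒ loc=B A=clean B=soiled
t=6 Suck ⇒ loc=B A=clean B=clean
t=7 Right ⇒ loc=B A=clean B=clean

loc=B A=clean B=clean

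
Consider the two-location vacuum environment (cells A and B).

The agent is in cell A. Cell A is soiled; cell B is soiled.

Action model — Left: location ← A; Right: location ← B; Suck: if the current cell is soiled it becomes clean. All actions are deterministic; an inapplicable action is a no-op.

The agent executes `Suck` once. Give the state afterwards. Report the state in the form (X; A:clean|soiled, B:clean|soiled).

start: (A; A:soiled, B:soiled)
t=1 Suck ⇒ (A; A:clean, B:soiled)

(A; A:clean, B:soiled)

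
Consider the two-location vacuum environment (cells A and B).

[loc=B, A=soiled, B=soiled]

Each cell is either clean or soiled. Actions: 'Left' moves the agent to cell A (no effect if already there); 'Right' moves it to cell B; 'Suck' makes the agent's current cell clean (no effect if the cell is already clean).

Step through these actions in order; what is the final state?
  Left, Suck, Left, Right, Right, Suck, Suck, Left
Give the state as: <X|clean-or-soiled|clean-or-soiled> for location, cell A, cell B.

<A|clean|clean>

1) do Left; now <A|soiled|soiled>
2) do Suck; now <A|clean|soiled>
3) do Left; now <A|clean|soiled>
4) do Right; now <B|clean|soiled>
5) do Right; now <B|clean|soiled>
6) do Suck; now <B|clean|clean>
7) do Suck; now <B|clean|clean>
8) do Left; now <A|clean|clean>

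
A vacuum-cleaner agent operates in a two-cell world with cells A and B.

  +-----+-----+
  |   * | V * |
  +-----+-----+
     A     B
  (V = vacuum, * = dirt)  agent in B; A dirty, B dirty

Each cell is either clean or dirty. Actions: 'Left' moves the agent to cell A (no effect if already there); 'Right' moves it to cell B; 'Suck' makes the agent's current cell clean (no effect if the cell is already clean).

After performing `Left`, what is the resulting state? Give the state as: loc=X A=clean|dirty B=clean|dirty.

start: loc=B A=dirty B=dirty
step 1/1 (Left): loc=A A=dirty B=dirty

loc=A A=dirty B=dirty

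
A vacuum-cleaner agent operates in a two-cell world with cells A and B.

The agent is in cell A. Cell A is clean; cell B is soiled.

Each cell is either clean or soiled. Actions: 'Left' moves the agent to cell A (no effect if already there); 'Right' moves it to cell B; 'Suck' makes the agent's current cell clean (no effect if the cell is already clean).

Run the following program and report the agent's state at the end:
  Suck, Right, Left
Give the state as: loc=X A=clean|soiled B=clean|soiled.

1) do Suck; now loc=A A=clean B=soiled
2) do Right; now loc=B A=clean B=soiled
3) do Left; now loc=A A=clean B=soiled

loc=A A=clean B=soiled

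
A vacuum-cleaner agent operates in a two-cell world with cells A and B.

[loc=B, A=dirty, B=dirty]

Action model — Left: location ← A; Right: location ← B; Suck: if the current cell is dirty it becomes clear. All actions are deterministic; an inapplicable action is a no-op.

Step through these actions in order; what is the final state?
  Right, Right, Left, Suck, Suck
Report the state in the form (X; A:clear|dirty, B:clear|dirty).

Right (#1): (B; A:dirty, B:dirty)
Right (#2): (B; A:dirty, B:dirty)
Left (#3): (A; A:dirty, B:dirty)
Suck (#4): (A; A:clear, B:dirty)
Suck (#5): (A; A:clear, B:dirty)

(A; A:clear, B:dirty)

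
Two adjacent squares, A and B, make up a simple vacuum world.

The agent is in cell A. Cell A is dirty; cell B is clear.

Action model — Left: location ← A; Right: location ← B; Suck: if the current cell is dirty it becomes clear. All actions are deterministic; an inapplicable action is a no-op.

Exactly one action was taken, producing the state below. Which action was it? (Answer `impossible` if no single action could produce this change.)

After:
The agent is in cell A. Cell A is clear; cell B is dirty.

try  Left: <A|dirty|clear>
try Right: <B|dirty|clear>
try  Suck: <A|clear|clear>
no single action produces the after-state

impossible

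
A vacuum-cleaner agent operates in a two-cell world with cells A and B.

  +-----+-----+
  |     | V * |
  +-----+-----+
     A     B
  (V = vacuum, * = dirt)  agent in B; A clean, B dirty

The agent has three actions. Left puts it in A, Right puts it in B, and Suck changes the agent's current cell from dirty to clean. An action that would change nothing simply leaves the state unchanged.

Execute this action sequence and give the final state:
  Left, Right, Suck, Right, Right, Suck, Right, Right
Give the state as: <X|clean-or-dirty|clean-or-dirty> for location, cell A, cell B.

<B|clean|clean>

1. Left → <A|clean|dirty>
2. Right → <B|clean|dirty>
3. Suck → <B|clean|clean>
4. Right → <B|clean|clean>
5. Right → <B|clean|clean>
6. Suck → <B|clean|clean>
7. Right → <B|clean|clean>
8. Right → <B|clean|clean>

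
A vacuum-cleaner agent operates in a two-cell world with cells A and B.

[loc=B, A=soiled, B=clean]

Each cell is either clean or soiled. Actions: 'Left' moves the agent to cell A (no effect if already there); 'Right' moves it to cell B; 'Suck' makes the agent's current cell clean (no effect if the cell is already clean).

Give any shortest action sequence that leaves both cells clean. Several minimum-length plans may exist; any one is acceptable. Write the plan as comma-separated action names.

Left, Suck

1) do Left; now (A; A:soiled, B:clean)
2) do Suck; now (A; A:clean, B:clean)
min 2: go A then Suck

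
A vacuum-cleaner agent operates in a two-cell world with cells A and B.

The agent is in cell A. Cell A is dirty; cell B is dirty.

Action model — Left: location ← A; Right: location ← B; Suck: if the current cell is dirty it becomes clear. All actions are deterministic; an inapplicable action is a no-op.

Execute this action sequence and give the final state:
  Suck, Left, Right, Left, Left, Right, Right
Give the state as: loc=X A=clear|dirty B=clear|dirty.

t=1 Suck ⇒ loc=A A=clear B=dirty
t=2 Left ⇒ loc=A A=clear B=dirty
t=3 Right ⇒ loc=B A=clear B=dirty
t=4 Left ⇒ loc=A A=clear B=dirty
t=5 Left ⇒ loc=A A=clear B=dirty
t=6 Right ⇒ loc=B A=clear B=dirty
t=7 Right ⇒ loc=B A=clear B=dirty

loc=B A=clear B=dirty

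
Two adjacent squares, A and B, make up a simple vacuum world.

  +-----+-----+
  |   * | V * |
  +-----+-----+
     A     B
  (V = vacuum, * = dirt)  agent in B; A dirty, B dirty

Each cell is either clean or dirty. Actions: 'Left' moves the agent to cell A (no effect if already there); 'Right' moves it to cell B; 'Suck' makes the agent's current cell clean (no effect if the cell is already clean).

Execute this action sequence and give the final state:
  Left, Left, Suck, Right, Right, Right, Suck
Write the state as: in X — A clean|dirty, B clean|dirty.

Left (#1): in A — A dirty, B dirty
Left (#2): in A — A dirty, B dirty
Suck (#3): in A — A clean, B dirty
Right (#4): in B — A clean, B dirty
Right (#5): in B — A clean, B dirty
Right (#6): in B — A clean, B dirty
Suck (#7): in B — A clean, B clean

in B — A clean, B clean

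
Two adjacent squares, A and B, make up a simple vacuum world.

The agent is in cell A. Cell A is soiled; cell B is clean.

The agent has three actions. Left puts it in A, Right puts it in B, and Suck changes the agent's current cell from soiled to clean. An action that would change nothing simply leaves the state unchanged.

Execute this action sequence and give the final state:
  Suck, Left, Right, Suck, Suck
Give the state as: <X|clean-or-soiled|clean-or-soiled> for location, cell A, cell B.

1. Suck → <A|clean|clean>
2. Left → <A|clean|clean>
3. Right → <B|clean|clean>
4. Suck → <B|clean|clean>
5. Suck → <B|clean|clean>

<B|clean|clean>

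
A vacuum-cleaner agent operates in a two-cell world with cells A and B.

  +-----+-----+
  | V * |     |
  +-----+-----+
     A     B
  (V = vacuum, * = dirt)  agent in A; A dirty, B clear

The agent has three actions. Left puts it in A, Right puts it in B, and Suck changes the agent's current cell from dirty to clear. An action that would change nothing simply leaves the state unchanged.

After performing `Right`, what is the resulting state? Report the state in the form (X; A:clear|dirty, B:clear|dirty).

start: (A; A:dirty, B:clear)
step 1/1 (Right): (B; A:dirty, B:clear)

(B; A:dirty, B:clear)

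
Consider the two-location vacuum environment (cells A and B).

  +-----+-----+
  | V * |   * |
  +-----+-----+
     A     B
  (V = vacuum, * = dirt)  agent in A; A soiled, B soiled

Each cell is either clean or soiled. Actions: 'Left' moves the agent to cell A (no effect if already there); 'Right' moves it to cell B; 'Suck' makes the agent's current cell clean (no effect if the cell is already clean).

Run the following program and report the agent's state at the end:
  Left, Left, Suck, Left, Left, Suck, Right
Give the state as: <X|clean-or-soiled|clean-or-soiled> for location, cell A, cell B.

Left (#1): <A|soiled|soiled>
Left (#2): <A|soiled|soiled>
Suck (#3): <A|clean|soiled>
Left (#4): <A|clean|soiled>
Left (#5): <A|clean|soiled>
Suck (#6): <A|clean|soiled>
Right (#7): <B|clean|soiled>

<B|clean|soiled>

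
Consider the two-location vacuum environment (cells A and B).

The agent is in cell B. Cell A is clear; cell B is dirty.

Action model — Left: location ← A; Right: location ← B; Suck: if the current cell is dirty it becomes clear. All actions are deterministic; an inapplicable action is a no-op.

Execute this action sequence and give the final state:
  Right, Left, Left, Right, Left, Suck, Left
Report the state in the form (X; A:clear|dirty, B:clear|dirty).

step 1/7 (Right): (B; A:clear, B:dirty)
step 2/7 (Left): (A; A:clear, B:dirty)
step 3/7 (Left): (A; A:clear, B:dirty)
step 4/7 (Right): (B; A:clear, B:dirty)
step 5/7 (Left): (A; A:clear, B:dirty)
step 6/7 (Suck): (A; A:clear, B:dirty)
step 7/7 (Left): (A; A:clear, B:dirty)

(A; A:clear, B:dirty)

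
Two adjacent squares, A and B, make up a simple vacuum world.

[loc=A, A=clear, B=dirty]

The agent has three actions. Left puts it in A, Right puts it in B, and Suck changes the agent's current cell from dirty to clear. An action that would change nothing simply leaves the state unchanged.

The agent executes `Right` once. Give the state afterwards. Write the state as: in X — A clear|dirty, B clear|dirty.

start: in A — A clear, B dirty
1) do Right; now in B — A clear, B dirty

in B — A clear, B dirty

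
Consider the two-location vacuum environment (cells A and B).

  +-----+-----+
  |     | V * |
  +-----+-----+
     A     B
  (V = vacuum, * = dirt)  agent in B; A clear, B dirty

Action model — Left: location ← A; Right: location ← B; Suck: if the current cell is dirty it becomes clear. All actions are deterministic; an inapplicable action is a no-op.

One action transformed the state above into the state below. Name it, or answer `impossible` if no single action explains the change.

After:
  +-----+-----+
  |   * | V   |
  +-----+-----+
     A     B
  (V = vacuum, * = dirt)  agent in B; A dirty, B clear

impossible

try  Left: in A — A clear, B dirty
try Right: in B — A clear, B dirty
try  Suck: in B — A clear, B clear
no single action produces the after-state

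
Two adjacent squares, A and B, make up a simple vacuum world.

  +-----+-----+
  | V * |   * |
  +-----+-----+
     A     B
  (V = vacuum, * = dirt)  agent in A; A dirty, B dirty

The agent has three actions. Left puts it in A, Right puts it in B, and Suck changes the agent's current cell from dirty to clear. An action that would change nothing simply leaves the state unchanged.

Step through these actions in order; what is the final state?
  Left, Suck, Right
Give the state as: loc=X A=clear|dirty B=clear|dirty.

loc=B A=clear B=dirty

step 1/3 (Left): loc=A A=dirty B=dirty
step 2/3 (Suck): loc=A A=clear B=dirty
step 3/3 (Right): loc=B A=clear B=dirty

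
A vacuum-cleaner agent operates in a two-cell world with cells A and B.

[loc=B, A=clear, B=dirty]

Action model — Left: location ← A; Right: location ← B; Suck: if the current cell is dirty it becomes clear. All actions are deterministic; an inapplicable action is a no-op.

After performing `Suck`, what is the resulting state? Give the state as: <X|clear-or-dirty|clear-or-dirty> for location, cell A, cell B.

start: <B|clear|dirty>
Suck (#1): <B|clear|clear>

<B|clear|clear>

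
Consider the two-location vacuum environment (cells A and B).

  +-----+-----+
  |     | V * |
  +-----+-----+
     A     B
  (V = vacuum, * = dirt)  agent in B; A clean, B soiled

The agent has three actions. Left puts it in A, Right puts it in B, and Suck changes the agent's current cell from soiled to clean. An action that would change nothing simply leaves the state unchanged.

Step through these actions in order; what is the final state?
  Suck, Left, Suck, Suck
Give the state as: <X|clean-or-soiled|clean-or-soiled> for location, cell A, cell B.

step 1/4 (Suck): <B|clean|clean>
step 2/4 (Left): <A|clean|clean>
step 3/4 (Suck): <A|clean|clean>
step 4/4 (Suck): <A|clean|clean>

<A|clean|clean>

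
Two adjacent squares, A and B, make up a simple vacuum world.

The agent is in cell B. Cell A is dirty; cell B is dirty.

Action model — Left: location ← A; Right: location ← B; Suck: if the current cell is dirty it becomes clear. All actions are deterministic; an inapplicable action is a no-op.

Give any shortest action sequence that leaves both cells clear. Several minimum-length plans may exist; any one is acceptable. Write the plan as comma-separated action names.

Suck, Left, Suck

t=1 Suck ⇒ (B; A:dirty, B:clear)
t=2 Left ⇒ (A; A:dirty, B:clear)
t=3 Suck ⇒ (A; A:clear, B:clear)
min 3: Suck B + move + Suck A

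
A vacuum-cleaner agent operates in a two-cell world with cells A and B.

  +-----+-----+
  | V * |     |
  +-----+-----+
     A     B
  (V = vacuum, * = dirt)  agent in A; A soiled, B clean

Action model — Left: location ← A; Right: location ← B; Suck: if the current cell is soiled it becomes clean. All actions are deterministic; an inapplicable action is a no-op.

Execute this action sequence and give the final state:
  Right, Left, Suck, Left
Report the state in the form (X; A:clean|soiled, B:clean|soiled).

t=1 Right ⇒ (B; A:soiled, B:clean)
t=2 Left ⇒ (A; A:soiled, B:clean)
t=3 Suck ⇒ (A; A:clean, B:clean)
t=4 Left ⇒ (A; A:clean, B:clean)

(A; A:clean, B:clean)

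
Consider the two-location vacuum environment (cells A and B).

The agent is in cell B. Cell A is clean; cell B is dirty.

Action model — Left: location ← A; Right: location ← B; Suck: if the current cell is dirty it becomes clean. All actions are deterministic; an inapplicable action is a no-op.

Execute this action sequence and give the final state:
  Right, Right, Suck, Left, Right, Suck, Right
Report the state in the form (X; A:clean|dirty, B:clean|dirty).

1) do Right; now (B; A:clean, B:dirty)
2) do Right; now (B; A:clean, B:dirty)
3) do Suck; now (B; A:clean, B:clean)
4) do Left; now (A; A:clean, B:clean)
5) do Right; now (B; A:clean, B:clean)
6) do Suck; now (B; A:clean, B:clean)
7) do Right; now (B; A:clean, B:clean)

(B; A:clean, B:clean)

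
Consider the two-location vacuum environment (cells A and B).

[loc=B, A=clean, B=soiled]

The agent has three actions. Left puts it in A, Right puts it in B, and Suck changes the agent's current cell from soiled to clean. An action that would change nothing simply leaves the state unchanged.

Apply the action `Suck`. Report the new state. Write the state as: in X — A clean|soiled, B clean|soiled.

in B — A clean, B clean

start: in B — A clean, B soiled
[1] after Suck: in B — A clean, B clean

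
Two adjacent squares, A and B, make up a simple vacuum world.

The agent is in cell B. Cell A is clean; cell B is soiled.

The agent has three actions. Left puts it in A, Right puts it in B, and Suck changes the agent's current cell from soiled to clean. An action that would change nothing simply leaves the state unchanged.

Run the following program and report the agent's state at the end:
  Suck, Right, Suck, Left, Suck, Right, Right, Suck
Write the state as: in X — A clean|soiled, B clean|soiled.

in B — A clean, B clean

Suck (#1): in B — A clean, B clean
Right (#2): in B — A clean, B clean
Suck (#3): in B — A clean, B clean
Left (#4): in A — A clean, B clean
Suck (#5): in A — A clean, B clean
Right (#6): in B — A clean, B clean
Right (#7): in B — A clean, B clean
Suck (#8): in B — A clean, B clean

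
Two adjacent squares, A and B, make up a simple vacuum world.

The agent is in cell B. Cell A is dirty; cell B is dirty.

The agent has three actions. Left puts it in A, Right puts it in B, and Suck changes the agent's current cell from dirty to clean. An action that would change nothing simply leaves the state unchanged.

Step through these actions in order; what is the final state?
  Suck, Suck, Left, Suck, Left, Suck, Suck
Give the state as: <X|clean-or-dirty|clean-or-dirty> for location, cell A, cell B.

[1] after Suck: <B|dirty|clean>
[2] after Suck: <B|dirty|clean>
[3] after Left: <A|dirty|clean>
[4] after Suck: <A|clean|clean>
[5] after Left: <A|clean|clean>
[6] after Suck: <A|clean|clean>
[7] after Suck: <A|clean|clean>

<A|clean|clean>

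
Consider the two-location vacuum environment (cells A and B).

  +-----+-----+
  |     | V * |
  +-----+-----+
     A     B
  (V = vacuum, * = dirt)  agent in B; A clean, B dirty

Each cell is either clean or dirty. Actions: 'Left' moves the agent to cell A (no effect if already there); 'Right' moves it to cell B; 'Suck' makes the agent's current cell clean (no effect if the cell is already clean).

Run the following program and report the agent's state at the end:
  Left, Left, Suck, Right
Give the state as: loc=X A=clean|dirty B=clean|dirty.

loc=B A=clean B=dirty

[1] after Left: loc=A A=clean B=dirty
[2] after Left: loc=A A=clean B=dirty
[3] after Suck: loc=A A=clean B=dirty
[4] after Right: loc=B A=clean B=dirty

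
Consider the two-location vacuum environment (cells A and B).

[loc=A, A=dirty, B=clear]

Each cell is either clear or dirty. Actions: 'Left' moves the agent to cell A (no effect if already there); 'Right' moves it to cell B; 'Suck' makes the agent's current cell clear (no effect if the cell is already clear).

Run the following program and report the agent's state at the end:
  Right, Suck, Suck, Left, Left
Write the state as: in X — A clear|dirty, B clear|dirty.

t=1 Right ⇒ in B — A dirty, B clear
t=2 Suck ⇒ in B — A dirty, B clear
t=3 Suck ⇒ in B — A dirty, B clear
t=4 Left ⇒ in A — A dirty, B clear
t=5 Left ⇒ in A — A dirty, B clear

in A — A dirty, B clear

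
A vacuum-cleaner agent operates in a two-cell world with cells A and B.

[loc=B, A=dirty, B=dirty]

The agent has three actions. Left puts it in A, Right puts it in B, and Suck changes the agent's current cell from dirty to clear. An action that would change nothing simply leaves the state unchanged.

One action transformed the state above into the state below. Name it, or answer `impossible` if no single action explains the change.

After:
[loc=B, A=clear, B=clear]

impossible

try  Left: <A|dirty|dirty>
try Right: <B|dirty|dirty>
try  Suck: <B|dirty|clear>
no single action produces the after-state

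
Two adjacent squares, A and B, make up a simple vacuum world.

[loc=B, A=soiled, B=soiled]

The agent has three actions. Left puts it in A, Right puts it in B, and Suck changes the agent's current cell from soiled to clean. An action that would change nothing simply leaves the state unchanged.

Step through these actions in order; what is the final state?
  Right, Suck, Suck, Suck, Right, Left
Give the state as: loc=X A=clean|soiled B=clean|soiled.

1) do Right; now loc=B A=soiled B=soiled
2) do Suck; now loc=B A=soiled B=clean
3) do Suck; now loc=B A=soiled B=clean
4) do Suck; now loc=B A=soiled B=clean
5) do Right; now loc=B A=soiled B=clean
6) do Left; now loc=A A=soiled B=clean

loc=A A=soiled B=clean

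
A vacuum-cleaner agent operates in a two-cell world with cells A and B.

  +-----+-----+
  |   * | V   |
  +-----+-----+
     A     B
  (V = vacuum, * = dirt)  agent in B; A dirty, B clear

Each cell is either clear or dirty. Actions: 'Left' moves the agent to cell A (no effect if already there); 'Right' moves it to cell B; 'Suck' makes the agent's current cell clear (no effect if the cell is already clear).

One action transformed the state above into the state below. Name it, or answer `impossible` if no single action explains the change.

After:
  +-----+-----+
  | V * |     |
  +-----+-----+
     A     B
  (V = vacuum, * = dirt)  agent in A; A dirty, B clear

try  Left: loc=A A=dirty B=clear  ← match
try Right: loc=B A=dirty B=clear
try  Suck: loc=B A=dirty B=clear

Left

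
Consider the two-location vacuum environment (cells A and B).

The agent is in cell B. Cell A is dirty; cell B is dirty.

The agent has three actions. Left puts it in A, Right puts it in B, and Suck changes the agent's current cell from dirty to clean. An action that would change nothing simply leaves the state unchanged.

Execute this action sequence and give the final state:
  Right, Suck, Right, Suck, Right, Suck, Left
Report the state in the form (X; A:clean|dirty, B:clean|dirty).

(A; A:dirty, B:clean)

[1] after Right: (B; A:dirty, B:dirty)
[2] after Suck: (B; A:dirty, B:clean)
[3] after Right: (B; A:dirty, B:clean)
[4] after Suck: (B; A:dirty, B:clean)
[5] after Right: (B; A:dirty, B:clean)
[6] after Suck: (B; A:dirty, B:clean)
[7] after Left: (A; A:dirty, B:clean)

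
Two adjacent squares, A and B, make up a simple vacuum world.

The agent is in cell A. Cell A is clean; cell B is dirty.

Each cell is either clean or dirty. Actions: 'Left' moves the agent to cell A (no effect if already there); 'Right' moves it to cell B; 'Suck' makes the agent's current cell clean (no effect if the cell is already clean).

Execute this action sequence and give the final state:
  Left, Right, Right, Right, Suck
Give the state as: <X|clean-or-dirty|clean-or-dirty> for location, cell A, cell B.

Left (#1): <A|clean|dirty>
Right (#2): <B|clean|dirty>
Right (#3): <B|clean|dirty>
Right (#4): <B|clean|dirty>
Suck (#5): <B|clean|clean>

<B|clean|clean>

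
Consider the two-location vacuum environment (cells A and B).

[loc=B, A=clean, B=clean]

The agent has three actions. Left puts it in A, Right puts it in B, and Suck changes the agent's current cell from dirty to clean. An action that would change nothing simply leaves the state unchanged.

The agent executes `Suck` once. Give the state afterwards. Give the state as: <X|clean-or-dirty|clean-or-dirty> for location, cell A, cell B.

start: <B|clean|clean>
[1] after Suck: <B|clean|clean>

<B|clean|clean>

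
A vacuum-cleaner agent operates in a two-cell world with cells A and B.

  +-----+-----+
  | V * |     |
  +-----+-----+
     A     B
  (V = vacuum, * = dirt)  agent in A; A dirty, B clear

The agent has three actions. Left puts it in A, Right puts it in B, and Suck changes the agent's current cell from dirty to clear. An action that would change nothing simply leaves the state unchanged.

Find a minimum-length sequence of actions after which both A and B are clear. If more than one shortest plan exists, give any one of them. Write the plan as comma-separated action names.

Suck

t=1 Suck ⇒ <A|clear|clear>
min 1: A is dirty, one Suck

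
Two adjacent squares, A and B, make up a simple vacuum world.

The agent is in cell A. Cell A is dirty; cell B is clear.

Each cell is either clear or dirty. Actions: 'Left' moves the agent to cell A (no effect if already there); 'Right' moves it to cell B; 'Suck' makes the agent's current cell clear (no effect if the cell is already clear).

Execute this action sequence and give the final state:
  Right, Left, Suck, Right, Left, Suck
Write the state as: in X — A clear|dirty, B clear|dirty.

in A — A clear, B clear

[1] after Right: in B — A dirty, B clear
[2] after Left: in A — A dirty, B clear
[3] after Suck: in A — A clear, B clear
[4] after Right: in B — A clear, B clear
[5] after Left: in A — A clear, B clear
[6] after Suck: in A — A clear, B clear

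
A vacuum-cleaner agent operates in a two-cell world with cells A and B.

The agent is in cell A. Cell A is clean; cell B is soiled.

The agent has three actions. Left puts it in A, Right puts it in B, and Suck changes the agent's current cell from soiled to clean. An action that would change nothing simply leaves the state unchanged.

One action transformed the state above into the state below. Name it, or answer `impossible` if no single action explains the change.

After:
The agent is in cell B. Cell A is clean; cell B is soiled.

Right

try  Left: <A|clean|soiled>
try Right: <B|clean|soiled>  ← match
try  Suck: <A|clean|soiled>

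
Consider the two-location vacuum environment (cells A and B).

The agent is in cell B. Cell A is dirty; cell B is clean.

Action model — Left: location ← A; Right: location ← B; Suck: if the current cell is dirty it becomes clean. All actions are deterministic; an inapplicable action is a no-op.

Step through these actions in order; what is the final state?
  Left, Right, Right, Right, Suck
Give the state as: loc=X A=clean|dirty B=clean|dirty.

step 1/5 (Left): loc=A A=dirty B=clean
step 2/5 (Right): loc=B A=dirty B=clean
step 3/5 (Right): loc=B A=dirty B=clean
step 4/5 (Right): loc=B A=dirty B=clean
step 5/5 (Suck): loc=B A=dirty B=clean

loc=B A=dirty B=clean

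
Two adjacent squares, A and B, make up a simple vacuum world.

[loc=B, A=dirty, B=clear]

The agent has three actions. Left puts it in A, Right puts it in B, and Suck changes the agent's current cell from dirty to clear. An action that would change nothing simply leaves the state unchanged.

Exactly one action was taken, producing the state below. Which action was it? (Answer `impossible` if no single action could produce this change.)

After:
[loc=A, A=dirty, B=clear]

Left

try  Left: in A — A dirty, B clear  ← match
try Right: in B — A dirty, B clear
try  Suck: in B — A dirty, B clear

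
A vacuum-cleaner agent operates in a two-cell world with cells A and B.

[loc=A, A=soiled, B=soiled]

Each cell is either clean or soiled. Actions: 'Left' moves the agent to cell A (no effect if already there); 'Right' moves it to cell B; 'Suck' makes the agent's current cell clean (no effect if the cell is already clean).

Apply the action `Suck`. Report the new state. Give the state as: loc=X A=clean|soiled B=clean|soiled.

start: loc=A A=soiled B=soiled
Suck (#1): loc=A A=clean B=soiled

loc=A A=clean B=soiled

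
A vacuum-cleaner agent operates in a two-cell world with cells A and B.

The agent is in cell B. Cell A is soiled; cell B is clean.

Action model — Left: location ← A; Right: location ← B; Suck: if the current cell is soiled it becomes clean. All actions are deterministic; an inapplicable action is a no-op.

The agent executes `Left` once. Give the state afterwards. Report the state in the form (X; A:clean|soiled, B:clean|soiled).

(A; A:soiled, B:clean)

start: (B; A:soiled, B:clean)
1) do Left; now (A; A:soiled, B:clean)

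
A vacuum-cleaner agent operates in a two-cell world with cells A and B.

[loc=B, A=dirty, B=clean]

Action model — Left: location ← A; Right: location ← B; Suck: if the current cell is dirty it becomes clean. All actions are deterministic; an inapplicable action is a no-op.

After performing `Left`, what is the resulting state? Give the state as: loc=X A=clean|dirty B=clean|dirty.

start: loc=B A=dirty B=clean
1) do Left; now loc=A A=dirty B=clean

loc=A A=dirty B=clean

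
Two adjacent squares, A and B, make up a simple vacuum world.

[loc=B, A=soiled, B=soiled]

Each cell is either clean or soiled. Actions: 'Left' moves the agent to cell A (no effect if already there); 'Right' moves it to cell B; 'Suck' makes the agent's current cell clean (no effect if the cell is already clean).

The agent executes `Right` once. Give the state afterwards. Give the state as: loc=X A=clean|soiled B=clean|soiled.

loc=B A=soiled B=soiled

start: loc=B A=soiled B=soiled
step 1/1 (Right): loc=B A=soiled B=soiled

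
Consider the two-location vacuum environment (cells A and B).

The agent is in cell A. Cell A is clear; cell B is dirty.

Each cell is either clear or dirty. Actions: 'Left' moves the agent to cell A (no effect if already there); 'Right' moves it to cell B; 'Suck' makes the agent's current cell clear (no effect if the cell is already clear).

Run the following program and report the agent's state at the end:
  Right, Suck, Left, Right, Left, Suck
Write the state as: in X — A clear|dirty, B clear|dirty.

in A — A clear, B clear

t=1 Right ⇒ in B — A clear, B dirty
t=2 Suck ⇒ in B — A clear, B clear
t=3 Left ⇒ in A — A clear, B clear
t=4 Right ⇒ in B — A clear, B clear
t=5 Left ⇒ in A — A clear, B clear
t=6 Suck ⇒ in A — A clear, B clear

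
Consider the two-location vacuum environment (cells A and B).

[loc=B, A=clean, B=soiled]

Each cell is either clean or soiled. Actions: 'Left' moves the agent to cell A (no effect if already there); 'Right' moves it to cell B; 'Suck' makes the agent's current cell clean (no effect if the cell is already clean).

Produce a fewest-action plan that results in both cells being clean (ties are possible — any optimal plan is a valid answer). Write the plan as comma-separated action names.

t=1 Suck ⇒ in B — A clean, B clean
min 1: B is soiled, one Suck

Suck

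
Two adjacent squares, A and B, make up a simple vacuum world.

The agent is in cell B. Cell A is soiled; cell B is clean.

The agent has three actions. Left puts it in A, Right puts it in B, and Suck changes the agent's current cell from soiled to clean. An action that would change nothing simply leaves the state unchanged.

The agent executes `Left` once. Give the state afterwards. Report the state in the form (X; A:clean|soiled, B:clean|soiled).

(A; A:soiled, B:clean)

start: (B; A:soiled, B:clean)
step 1/1 (Left): (A; A:soiled, B:clean)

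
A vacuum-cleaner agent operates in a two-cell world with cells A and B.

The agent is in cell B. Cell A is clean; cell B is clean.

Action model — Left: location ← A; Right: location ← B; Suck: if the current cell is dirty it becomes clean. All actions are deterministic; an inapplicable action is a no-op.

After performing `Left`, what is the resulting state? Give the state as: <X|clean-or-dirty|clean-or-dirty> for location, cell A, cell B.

<A|clean|clean>

start: <B|clean|clean>
Left (#1): <A|clean|clean>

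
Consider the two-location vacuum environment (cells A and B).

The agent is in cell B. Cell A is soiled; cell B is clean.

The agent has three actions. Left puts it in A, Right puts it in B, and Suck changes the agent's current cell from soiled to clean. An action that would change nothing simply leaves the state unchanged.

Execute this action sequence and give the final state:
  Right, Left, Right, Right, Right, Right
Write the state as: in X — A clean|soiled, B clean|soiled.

in B — A soiled, B clean

1. Right → in B — A soiled, B clean
2. Left → in A — A soiled, B clean
3. Right → in B — A soiled, B clean
4. Right → in B — A soiled, B clean
5. Right → in B — A soiled, B clean
6. Right → in B — A soiled, B clean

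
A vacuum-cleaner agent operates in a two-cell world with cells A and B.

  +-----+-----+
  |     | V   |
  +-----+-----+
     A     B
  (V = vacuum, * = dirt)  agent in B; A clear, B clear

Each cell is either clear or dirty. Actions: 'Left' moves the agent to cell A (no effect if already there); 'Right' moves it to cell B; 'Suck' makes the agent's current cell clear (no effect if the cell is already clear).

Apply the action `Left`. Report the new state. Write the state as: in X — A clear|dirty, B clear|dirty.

in A — A clear, B clear

start: in B — A clear, B clear
Left (#1): in A — A clear, B clear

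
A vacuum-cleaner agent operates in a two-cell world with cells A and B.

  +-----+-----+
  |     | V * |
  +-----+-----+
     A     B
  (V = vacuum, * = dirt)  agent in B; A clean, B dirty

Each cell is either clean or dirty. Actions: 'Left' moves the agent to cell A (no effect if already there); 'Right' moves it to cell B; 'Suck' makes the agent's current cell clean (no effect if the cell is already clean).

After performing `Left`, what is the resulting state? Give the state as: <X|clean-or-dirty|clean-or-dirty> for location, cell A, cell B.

<A|clean|dirty>

start: <B|clean|dirty>
step 1/1 (Left): <A|clean|dirty>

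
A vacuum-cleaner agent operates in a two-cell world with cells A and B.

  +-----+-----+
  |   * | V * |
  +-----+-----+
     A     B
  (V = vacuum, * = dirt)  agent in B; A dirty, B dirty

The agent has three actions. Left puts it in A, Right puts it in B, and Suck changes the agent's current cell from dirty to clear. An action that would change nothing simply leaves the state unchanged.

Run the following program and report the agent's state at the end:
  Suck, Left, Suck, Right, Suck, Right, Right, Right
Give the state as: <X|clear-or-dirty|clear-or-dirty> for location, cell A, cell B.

<B|clear|clear>

[1] after Suck: <B|dirty|clear>
[2] after Left: <A|dirty|clear>
[3] after Suck: <A|clear|clear>
[4] after Right: <B|clear|clear>
[5] after Suck: <B|clear|clear>
[6] after Right: <B|clear|clear>
[7] after Right: <B|clear|clear>
[8] after Right: <B|clear|clear>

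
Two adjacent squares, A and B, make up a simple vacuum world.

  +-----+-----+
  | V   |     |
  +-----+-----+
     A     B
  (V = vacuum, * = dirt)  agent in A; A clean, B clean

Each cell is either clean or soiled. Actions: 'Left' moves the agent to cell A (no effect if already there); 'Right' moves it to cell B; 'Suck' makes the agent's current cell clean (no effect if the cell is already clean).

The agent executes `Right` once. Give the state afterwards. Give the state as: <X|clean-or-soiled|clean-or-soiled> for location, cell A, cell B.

<B|clean|clean>

start: <A|clean|clean>
1) do Right; now <B|clean|clean>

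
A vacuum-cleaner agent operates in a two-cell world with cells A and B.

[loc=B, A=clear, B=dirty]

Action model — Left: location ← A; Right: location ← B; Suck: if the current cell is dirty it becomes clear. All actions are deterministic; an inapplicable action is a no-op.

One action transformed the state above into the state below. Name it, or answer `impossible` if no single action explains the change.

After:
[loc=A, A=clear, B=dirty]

Left

try  Left: <A|clear|dirty>  ← match
try Right: <B|clear|dirty>
try  Suck: <B|clear|clear>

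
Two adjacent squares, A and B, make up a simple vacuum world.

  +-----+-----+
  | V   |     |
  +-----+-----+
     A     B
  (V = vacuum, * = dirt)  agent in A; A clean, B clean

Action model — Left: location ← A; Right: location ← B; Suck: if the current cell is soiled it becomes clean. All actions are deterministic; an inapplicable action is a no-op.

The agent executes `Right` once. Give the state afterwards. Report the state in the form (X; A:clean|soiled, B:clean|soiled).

(B; A:clean, B:clean)

start: (A; A:clean, B:clean)
1) do Right; now (B; A:clean, B:clean)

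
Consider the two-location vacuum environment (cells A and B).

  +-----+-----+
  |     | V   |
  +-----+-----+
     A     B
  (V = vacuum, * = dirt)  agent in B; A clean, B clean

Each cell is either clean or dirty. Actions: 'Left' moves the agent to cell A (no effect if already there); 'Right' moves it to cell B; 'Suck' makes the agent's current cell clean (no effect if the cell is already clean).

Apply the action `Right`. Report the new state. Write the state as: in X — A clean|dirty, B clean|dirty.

in B — A clean, B clean

start: in B — A clean, B clean
1) do Right; now in B — A clean, B clean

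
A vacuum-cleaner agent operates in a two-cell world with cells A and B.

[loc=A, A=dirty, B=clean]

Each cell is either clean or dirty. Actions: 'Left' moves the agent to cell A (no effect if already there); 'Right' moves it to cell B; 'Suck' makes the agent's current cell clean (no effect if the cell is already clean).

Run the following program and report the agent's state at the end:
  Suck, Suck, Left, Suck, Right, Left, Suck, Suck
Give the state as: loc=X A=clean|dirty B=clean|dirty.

loc=A A=clean B=clean

Suck (#1): loc=A A=clean B=clean
Suck (#2): loc=A A=clean B=clean
Left (#3): loc=A A=clean B=clean
Suck (#4): loc=A A=clean B=clean
Right (#5): loc=B A=clean B=clean
Left (#6): loc=A A=clean B=clean
Suck (#7): loc=A A=clean B=clean
Suck (#8): loc=A A=clean B=clean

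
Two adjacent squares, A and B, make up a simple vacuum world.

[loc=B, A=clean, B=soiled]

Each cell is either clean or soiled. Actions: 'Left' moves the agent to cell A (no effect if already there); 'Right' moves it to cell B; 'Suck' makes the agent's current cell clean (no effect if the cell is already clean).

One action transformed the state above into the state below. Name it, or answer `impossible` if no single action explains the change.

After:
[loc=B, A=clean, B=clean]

try  Left: loc=A A=clean B=soiled
try Right: loc=B A=clean B=soiled
try  Suck: loc=B A=clean B=clean  ← match

Suck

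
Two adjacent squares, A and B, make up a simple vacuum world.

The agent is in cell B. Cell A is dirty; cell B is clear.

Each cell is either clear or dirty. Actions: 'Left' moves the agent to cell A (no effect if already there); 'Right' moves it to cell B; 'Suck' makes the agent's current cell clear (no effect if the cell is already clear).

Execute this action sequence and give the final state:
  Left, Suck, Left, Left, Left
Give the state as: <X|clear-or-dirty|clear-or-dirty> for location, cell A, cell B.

Left (#1): <A|dirty|clear>
Suck (#2): <A|clear|clear>
Left (#3): <A|clear|clear>
Left (#4): <A|clear|clear>
Left (#5): <A|clear|clear>

<A|clear|clear>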